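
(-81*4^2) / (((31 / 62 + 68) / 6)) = -15552 / 137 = -113.52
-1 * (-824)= 824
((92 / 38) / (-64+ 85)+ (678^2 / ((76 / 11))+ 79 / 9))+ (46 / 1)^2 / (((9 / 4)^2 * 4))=717983794 / 10773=66646.60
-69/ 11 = -6.27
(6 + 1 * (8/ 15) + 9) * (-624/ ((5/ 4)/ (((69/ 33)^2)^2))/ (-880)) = 3390553556/ 20131375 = 168.42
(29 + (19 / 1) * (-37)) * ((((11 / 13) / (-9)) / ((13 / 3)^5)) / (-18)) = -11121 / 4826809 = -0.00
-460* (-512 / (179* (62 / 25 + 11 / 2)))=11776000 / 71421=164.88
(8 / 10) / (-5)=-4 / 25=-0.16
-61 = -61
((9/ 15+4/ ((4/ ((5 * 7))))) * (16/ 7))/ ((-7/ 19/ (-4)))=216448/ 245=883.46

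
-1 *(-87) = 87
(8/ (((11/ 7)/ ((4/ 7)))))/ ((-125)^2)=32/ 171875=0.00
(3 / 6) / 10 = 1 / 20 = 0.05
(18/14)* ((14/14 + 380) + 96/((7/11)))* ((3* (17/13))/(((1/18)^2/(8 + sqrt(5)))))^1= 553669668* sqrt(5)/637 + 4429357344/637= 8897017.83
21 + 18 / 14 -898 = -6130 / 7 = -875.71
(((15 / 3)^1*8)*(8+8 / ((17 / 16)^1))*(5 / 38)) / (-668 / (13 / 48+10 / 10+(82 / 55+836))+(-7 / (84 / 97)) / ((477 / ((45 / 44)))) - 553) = -1635898141785600 / 11084563190501221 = -0.15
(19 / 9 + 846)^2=58262689 / 81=719292.46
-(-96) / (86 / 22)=1056 / 43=24.56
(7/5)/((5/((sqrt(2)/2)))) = 7 * sqrt(2)/50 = 0.20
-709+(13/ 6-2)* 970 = -1642/ 3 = -547.33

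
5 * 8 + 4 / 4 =41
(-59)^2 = 3481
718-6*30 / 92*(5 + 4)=700.39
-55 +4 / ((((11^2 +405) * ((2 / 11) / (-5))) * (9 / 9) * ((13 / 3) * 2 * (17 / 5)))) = -6394355 / 116246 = -55.01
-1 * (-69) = 69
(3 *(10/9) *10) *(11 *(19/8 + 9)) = 25025/6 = 4170.83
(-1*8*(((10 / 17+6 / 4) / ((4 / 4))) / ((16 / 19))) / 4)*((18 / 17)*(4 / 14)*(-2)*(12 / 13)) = 72846 / 26299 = 2.77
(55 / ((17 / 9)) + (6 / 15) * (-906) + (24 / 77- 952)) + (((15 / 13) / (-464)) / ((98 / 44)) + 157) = -155860929891 / 138178040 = -1127.97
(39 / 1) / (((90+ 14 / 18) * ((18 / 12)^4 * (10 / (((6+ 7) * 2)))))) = 2704 / 12255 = 0.22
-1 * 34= -34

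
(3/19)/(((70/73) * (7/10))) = 219/931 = 0.24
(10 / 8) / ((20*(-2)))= -1 / 32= -0.03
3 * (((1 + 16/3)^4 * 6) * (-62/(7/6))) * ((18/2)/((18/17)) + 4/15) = -4250028452/315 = -13492153.82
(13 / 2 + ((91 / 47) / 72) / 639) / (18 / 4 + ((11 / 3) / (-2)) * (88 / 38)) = 25.55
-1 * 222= -222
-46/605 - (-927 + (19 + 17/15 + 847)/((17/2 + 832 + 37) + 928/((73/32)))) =315225807407/340325205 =926.25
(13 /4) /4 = 13 /16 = 0.81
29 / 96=0.30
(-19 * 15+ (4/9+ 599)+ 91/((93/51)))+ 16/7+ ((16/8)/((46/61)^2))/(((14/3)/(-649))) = -72309359/590364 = -122.48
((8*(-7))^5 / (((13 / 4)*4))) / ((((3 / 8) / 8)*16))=-2202927104 / 39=-56485310.36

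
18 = 18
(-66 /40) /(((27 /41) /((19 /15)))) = -8569 /2700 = -3.17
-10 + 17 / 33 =-9.48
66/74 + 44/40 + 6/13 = 11801/4810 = 2.45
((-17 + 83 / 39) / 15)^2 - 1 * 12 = -150812 / 13689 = -11.02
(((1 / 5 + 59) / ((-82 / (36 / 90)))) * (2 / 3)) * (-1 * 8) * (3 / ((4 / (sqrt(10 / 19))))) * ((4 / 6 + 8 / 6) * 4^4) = 606208 * sqrt(190) / 19475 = 429.06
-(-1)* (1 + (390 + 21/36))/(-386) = -4699/4632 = -1.01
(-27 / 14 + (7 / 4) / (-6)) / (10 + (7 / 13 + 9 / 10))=-24245 / 124908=-0.19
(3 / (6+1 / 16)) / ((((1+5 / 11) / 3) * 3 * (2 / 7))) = 231 / 194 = 1.19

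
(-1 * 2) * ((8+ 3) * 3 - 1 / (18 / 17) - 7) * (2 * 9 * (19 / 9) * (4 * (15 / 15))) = -68552 / 9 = -7616.89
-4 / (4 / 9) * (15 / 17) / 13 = -135 / 221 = -0.61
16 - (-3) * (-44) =-116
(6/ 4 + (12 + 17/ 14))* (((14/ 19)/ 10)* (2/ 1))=206/ 95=2.17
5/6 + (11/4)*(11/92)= 1283/1104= 1.16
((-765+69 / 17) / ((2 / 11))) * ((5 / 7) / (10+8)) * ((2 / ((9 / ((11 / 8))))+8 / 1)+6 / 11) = -1349425 / 918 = -1469.96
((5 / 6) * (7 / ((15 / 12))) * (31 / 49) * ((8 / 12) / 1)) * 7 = 124 / 9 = 13.78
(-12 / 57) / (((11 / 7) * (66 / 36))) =-168 / 2299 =-0.07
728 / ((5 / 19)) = 13832 / 5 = 2766.40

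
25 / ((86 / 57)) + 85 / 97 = 145535 / 8342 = 17.45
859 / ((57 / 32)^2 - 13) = -879616 / 10063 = -87.41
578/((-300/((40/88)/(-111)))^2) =289/2683513800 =0.00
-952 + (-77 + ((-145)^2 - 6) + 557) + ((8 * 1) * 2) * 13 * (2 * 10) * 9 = 57987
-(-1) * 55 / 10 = 11 / 2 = 5.50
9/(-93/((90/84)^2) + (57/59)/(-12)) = -159300/1435361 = -0.11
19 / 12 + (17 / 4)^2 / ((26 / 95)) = 84341 / 1248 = 67.58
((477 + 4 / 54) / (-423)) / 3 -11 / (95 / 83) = -32505814 / 3254985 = -9.99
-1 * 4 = -4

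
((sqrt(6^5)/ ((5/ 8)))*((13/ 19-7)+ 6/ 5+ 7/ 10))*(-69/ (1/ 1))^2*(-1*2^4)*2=18406559232*sqrt(6)/ 475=94919322.19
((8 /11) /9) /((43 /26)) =208 /4257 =0.05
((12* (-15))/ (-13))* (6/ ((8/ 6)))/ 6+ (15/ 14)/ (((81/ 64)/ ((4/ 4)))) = 27595/ 2457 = 11.23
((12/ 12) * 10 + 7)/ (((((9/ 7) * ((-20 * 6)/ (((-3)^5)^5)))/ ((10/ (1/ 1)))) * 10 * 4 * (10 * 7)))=333423758.35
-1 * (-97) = 97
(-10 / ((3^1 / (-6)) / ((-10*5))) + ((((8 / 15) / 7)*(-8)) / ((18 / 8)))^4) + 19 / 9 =-795805757950829 / 797493650625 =-997.88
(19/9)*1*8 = 152/9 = 16.89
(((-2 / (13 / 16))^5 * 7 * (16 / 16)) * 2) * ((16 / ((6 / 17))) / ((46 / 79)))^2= -13556573569810432 / 1767725973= -7668933.86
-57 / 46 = -1.24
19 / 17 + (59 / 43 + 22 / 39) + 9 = 343643 / 28509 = 12.05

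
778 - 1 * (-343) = 1121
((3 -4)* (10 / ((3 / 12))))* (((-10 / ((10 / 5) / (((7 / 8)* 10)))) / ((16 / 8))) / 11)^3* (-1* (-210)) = 2813671875 / 42592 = 66061.04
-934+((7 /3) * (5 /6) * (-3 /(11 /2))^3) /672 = -9945237 /10648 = -934.00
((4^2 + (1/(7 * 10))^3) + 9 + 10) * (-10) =-12005001/34300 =-350.00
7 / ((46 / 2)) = 7 / 23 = 0.30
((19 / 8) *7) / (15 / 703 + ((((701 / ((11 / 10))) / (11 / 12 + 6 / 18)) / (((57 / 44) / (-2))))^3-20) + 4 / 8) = -911334753 / 26729184223349380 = -0.00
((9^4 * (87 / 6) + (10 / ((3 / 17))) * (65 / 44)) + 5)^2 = 9874464077956 / 1089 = 9067460126.68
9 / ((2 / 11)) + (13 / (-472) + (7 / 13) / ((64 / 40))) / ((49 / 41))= 3740151 / 75166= 49.76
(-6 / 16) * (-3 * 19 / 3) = 57 / 8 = 7.12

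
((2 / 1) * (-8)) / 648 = -2 / 81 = -0.02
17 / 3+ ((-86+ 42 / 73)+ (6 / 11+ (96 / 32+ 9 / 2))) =-71.71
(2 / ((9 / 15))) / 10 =1 / 3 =0.33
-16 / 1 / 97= -16 / 97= -0.16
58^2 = 3364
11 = 11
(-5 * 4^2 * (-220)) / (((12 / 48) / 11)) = 774400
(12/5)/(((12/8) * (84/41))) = 82/105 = 0.78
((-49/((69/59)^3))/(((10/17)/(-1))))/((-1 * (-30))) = 171080707/98552700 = 1.74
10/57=0.18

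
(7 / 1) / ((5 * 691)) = 0.00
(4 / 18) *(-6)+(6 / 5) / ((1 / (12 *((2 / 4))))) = 88 / 15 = 5.87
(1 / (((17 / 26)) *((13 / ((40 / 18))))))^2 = 1600 / 23409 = 0.07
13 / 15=0.87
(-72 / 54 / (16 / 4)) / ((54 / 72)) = -4 / 9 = -0.44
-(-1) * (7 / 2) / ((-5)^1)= -7 / 10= -0.70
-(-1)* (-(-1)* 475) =475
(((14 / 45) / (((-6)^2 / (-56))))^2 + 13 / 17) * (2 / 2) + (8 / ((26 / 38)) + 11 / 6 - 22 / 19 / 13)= 19884621793 / 1377481950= 14.44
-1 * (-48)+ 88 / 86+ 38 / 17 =51.26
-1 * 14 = -14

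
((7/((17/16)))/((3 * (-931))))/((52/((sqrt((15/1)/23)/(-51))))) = 4 * sqrt(345)/103433967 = 0.00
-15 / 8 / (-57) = 5 / 152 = 0.03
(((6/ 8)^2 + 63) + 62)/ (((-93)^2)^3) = 2009/ 10351842935184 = 0.00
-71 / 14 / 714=-71 / 9996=-0.01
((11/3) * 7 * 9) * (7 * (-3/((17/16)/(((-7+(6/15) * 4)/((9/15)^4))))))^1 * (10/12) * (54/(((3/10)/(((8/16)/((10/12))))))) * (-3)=-873180000/17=-51363529.41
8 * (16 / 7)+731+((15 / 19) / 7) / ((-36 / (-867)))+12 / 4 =401661 / 532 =755.00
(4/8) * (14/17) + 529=9000/17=529.41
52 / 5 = 10.40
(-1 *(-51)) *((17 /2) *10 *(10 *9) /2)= 195075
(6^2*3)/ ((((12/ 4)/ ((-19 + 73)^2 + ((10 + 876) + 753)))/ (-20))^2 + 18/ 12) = 298771560000/ 4149605003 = 72.00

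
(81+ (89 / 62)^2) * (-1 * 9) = -2873565 / 3844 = -747.55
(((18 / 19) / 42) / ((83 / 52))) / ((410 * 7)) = 78 / 15840965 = 0.00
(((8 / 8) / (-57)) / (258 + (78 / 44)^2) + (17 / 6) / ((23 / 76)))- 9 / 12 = 5708242531 / 662804892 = 8.61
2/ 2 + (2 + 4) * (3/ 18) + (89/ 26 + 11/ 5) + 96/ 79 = 8.84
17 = 17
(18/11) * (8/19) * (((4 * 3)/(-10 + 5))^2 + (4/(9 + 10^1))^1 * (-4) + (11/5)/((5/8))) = 577152/99275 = 5.81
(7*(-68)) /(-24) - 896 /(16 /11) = -3577 /6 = -596.17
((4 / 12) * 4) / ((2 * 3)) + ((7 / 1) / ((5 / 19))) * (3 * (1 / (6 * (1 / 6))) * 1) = 3601 / 45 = 80.02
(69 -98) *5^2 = -725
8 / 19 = 0.42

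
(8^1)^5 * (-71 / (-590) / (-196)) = -290816 / 14455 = -20.12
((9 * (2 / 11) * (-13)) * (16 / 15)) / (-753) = 416 / 13805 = 0.03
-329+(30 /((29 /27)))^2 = 379411 /841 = 451.14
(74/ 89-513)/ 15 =-34.14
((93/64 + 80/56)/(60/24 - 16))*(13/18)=-16783/108864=-0.15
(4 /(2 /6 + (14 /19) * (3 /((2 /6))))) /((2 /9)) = 1026 /397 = 2.58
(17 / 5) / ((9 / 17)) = 289 / 45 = 6.42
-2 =-2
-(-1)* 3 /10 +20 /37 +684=253391 /370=684.84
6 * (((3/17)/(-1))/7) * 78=-1404/119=-11.80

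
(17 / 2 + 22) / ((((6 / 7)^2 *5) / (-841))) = -2513749 / 360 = -6982.64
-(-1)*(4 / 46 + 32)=32.09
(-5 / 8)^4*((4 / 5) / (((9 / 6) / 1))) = 125 / 1536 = 0.08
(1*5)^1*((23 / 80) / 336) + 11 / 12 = 4951 / 5376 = 0.92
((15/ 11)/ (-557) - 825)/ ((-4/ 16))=20219160/ 6127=3300.01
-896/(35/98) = -12544/5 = -2508.80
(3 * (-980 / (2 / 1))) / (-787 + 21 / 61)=44835 / 23993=1.87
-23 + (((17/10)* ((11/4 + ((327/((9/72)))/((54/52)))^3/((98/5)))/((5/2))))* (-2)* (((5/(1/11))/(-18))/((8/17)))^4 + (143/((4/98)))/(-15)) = -1971611233950.80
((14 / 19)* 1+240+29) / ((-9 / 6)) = -10250 / 57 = -179.82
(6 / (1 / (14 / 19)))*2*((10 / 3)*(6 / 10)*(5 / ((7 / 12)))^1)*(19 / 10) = 288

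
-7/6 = -1.17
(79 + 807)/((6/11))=1624.33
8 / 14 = 4 / 7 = 0.57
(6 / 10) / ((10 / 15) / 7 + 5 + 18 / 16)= 504 / 5225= 0.10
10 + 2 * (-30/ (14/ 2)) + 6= 7.43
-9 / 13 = -0.69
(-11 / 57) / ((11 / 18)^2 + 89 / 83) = -98604 / 738701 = -0.13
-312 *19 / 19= -312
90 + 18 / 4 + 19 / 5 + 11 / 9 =8957 / 90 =99.52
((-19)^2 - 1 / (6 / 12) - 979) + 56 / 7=-612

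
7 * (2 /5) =14 /5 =2.80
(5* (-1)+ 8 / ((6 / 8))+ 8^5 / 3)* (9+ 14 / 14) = 327850 / 3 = 109283.33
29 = 29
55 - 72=-17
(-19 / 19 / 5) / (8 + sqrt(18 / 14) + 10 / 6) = -0.02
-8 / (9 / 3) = -8 / 3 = -2.67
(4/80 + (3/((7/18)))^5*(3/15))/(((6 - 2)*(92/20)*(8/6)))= 5510030709/24739904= 222.72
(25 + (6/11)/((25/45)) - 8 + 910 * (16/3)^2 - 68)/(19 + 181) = 12788041/99000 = 129.17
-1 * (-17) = 17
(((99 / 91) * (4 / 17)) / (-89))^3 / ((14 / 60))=-1862974080 / 18270019086136909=-0.00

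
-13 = -13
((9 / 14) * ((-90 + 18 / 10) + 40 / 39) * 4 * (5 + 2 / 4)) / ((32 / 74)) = -20755779 / 7280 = -2851.07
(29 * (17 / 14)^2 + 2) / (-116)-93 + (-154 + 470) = 5061355 / 22736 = 222.61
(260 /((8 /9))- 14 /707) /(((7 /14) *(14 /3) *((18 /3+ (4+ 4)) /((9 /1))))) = 1595187 /19796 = 80.58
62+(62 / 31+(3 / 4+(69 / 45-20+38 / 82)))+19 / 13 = 48.21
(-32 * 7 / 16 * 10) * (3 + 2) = -700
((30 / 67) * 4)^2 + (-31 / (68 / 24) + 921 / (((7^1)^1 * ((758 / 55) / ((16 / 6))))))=3588501458 / 202458389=17.72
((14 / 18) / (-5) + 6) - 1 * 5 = 38 / 45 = 0.84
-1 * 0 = 0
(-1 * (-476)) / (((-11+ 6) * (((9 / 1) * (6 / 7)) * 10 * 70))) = -119 / 6750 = -0.02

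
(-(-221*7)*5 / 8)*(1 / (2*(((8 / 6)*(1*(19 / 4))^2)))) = 23205 / 1444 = 16.07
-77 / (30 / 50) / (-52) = 2.47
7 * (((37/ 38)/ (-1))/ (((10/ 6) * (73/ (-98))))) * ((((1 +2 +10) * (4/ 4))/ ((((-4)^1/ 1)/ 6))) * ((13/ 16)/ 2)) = -19303011/ 443840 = -43.49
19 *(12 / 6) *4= 152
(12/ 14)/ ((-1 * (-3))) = 2/ 7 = 0.29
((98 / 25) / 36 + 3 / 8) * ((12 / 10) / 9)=871 / 13500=0.06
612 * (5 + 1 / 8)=6273 / 2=3136.50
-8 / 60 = -2 / 15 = -0.13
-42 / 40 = -21 / 20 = -1.05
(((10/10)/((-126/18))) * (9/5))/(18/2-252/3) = 0.00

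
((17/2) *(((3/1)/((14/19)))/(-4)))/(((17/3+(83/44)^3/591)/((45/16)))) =-34300608705/8003884084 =-4.29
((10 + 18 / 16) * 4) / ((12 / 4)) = 89 / 6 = 14.83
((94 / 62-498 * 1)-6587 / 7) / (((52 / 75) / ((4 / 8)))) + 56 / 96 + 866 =-205607 / 1209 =-170.06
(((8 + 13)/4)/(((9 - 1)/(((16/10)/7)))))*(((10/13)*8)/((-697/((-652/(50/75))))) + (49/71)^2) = 1248489903/913530020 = 1.37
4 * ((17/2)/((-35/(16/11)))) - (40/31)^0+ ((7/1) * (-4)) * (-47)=505731/385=1313.59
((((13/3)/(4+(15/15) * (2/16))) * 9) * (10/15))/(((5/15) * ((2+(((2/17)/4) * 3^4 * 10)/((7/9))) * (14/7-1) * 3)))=24752/128139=0.19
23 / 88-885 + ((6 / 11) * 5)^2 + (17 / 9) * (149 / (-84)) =-161116889 / 182952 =-880.65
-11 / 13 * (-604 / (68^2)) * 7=11627 / 15028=0.77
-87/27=-29/9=-3.22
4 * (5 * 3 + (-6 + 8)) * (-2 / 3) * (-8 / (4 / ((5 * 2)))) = 2720 / 3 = 906.67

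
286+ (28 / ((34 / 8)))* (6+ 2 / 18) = 49918 / 153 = 326.26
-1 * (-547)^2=-299209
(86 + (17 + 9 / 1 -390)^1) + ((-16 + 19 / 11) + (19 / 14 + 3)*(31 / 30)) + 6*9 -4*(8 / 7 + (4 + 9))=-1341379 / 4620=-290.34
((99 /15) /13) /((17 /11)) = 363 /1105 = 0.33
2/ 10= 1/ 5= 0.20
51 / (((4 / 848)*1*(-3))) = -3604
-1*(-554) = 554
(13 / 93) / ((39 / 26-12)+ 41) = 26 / 5673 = 0.00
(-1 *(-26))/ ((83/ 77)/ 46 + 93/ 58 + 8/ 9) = 12018006/ 1162867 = 10.33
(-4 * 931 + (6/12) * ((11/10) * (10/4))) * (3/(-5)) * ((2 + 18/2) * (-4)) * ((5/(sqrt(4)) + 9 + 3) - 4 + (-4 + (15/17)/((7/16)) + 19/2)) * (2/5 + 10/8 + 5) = -5004280116/425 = -11774776.74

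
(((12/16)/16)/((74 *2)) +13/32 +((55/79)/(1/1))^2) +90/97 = 10430956107/5734130944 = 1.82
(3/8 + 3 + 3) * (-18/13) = -459/52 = -8.83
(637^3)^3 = 17268510978026030530648477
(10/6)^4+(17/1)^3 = 4920.72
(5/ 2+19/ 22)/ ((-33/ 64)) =-2368/ 363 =-6.52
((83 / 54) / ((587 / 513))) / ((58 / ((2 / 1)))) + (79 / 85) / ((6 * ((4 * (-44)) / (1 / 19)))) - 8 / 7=-1.10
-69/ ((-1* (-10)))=-69/ 10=-6.90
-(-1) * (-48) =-48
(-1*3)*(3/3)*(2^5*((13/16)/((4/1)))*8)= -156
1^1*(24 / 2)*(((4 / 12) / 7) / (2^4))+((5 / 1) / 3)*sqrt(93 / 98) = 1 / 28+5*sqrt(186) / 42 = 1.66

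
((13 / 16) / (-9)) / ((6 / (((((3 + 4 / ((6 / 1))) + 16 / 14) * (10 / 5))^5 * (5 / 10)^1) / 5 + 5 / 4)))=-8745730949657 / 70573265280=-123.92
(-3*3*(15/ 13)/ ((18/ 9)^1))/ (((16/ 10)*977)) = -675/ 203216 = -0.00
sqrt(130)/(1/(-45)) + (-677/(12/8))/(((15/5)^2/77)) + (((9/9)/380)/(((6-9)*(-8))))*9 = -316944239/82080-45*sqrt(130) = -4374.49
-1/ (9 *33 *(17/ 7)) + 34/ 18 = 9530/ 5049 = 1.89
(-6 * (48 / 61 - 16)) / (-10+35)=5568 / 1525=3.65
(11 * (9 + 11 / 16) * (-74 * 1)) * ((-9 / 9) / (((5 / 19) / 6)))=719169 / 4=179792.25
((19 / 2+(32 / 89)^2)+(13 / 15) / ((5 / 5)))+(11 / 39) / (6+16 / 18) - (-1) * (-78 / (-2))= 2371947229 / 47882445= 49.54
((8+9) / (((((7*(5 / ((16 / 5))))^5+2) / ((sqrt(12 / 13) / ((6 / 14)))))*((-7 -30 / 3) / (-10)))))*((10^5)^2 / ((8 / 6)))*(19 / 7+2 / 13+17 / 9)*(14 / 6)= 1429838233600000000000*sqrt(39) / 748938680632701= 11922654.20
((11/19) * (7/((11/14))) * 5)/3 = 490/57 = 8.60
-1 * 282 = -282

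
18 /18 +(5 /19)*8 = 3.11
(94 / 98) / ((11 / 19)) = 893 / 539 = 1.66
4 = 4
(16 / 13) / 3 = 16 / 39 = 0.41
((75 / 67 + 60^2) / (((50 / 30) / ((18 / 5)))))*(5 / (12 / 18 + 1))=1563462 / 67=23335.25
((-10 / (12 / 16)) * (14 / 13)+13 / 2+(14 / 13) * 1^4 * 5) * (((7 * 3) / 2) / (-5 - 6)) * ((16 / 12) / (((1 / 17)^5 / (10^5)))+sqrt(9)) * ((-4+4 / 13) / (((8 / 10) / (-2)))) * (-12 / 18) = -1180447265864860 / 429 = -2751625328356.32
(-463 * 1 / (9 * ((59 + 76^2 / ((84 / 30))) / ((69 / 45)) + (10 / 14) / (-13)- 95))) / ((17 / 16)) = -15504944 / 412699905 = -0.04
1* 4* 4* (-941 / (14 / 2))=-15056 / 7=-2150.86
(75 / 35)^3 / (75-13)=3375 / 21266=0.16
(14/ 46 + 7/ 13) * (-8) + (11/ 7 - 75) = -167798/ 2093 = -80.17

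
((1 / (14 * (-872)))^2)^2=0.00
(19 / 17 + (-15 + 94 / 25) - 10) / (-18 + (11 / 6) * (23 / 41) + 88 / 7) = 4.57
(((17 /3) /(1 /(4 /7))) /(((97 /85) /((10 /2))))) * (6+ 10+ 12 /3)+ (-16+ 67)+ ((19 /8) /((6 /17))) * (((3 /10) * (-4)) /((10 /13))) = 264201437 /814800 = 324.25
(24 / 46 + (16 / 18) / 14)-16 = -22336 / 1449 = -15.41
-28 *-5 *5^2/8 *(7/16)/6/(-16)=-6125/3072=-1.99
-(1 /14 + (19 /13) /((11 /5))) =-1473 /2002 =-0.74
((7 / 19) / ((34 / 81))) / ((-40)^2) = 567 / 1033600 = 0.00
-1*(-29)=29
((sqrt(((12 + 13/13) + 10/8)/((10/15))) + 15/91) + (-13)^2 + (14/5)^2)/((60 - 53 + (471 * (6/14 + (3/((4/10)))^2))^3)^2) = 361417728 * sqrt(38)/174416273496395250795479806994956009 + 27721496993792/56685288886328456508530937273360702925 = 0.00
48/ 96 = 1/ 2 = 0.50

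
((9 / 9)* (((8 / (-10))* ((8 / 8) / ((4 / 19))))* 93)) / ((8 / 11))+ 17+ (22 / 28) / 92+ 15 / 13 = -19580543 / 41860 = -467.76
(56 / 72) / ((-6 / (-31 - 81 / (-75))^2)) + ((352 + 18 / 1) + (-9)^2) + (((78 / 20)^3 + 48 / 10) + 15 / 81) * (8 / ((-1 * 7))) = 1143906 / 4375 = 261.46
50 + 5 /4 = 205 /4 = 51.25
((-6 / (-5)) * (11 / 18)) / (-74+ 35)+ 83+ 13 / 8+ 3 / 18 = 396737 / 4680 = 84.77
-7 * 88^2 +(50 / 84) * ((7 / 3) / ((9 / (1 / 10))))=-17563387 / 324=-54207.98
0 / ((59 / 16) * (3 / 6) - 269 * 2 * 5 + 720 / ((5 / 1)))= 0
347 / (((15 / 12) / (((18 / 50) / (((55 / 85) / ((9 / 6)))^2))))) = 8122923 / 15125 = 537.05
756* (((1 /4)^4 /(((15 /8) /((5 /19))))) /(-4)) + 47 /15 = 3.03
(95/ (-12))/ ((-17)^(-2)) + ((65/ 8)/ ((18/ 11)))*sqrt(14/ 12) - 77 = -28379/ 12 + 715*sqrt(42)/ 864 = -2359.55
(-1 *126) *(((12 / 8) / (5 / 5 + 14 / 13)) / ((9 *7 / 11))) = -143 / 9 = -15.89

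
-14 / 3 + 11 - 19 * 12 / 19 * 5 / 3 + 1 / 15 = -68 / 5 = -13.60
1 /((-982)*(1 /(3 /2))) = -3 /1964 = -0.00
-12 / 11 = -1.09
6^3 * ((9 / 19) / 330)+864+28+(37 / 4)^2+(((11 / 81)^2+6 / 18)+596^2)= 356194.22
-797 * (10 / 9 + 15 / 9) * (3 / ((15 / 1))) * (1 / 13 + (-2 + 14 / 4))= -163385 / 234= -698.23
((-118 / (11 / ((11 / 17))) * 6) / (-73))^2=501264 / 1540081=0.33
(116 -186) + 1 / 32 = -69.97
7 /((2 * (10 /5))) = 7 /4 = 1.75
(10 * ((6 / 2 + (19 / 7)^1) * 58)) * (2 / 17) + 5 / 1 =46995 / 119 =394.92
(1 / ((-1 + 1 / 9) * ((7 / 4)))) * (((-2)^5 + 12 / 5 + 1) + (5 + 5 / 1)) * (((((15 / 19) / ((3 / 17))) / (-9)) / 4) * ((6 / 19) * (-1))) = 4743 / 10108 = 0.47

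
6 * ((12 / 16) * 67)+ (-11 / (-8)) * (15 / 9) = 7291 / 24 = 303.79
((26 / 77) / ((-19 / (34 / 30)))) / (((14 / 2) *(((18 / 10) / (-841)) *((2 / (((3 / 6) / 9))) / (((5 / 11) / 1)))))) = 929305 / 54748386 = 0.02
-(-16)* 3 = 48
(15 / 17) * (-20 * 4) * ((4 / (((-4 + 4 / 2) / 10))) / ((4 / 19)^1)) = 114000 / 17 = 6705.88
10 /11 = 0.91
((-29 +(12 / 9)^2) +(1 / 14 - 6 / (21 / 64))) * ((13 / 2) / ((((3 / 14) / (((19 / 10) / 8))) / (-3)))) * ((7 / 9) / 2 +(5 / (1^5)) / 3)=10464155 / 5184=2018.55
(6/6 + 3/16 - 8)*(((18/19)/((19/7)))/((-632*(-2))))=-6867/3650432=-0.00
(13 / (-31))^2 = 169 / 961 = 0.18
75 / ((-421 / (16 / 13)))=-1200 / 5473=-0.22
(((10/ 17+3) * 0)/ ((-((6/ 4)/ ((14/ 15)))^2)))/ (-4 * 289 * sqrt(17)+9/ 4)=0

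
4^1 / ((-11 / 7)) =-28 / 11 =-2.55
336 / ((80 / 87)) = 1827 / 5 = 365.40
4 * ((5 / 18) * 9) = 10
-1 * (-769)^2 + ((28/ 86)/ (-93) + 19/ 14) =-591359.65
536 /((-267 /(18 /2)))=-1608 /89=-18.07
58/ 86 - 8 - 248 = -10979/ 43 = -255.33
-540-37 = -577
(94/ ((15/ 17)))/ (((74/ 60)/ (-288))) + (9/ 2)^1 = -1840563/ 74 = -24872.47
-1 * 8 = -8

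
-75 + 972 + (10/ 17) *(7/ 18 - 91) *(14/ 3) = 297553/ 459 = 648.26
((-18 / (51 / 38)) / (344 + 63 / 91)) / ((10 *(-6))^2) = -247 / 22853100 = -0.00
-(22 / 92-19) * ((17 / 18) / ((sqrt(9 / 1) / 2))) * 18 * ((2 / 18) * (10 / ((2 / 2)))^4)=236247.99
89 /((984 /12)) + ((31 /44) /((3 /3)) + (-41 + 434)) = 712201 /1804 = 394.79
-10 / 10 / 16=-1 / 16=-0.06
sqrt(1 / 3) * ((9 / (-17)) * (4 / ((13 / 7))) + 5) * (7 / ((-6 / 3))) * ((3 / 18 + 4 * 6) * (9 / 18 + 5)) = -9523745 * sqrt(3) / 15912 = -1036.68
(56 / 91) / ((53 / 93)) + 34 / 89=1.46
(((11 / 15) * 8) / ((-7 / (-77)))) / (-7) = -968 / 105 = -9.22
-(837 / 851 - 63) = 52776 / 851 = 62.02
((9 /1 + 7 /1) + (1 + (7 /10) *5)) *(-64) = -1312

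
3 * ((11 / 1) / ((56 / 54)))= 891 / 28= 31.82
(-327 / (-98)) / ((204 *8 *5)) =109 / 266560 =0.00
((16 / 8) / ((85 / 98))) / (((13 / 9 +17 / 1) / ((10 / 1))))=1764 / 1411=1.25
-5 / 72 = -0.07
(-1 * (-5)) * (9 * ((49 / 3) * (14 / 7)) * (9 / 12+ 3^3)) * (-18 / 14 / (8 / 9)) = -59003.44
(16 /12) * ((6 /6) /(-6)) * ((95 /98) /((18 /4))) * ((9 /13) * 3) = -0.10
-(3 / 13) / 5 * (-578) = 1734 / 65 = 26.68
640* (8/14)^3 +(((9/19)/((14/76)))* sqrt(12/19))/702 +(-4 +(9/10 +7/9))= 2* sqrt(57)/5187 +3614713/30870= 117.10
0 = 0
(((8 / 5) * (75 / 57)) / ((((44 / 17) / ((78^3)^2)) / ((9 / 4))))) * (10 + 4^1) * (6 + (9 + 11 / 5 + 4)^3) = 106056974112127968384 / 5225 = 20297985476005352.80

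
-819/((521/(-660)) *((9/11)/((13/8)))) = 2060.60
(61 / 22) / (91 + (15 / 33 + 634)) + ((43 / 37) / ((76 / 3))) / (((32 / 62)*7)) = 78041 / 4724160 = 0.02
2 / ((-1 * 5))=-2 / 5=-0.40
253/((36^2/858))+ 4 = 37043/216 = 171.50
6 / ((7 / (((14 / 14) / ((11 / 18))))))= 108 / 77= 1.40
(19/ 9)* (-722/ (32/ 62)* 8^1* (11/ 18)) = -2338919/ 162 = -14437.77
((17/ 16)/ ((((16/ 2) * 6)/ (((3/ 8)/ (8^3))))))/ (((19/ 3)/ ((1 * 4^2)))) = 51/ 1245184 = 0.00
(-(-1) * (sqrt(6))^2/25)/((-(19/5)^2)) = -6/361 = -0.02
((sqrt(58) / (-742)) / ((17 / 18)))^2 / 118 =2349 / 2346916691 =0.00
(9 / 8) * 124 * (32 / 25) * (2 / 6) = 1488 / 25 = 59.52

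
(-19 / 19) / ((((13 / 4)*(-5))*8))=1 / 130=0.01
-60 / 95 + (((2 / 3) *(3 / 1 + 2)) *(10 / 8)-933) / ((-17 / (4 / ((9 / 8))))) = 1688684 / 8721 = 193.63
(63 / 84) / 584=0.00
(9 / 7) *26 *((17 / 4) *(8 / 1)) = 7956 / 7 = 1136.57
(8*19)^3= 3511808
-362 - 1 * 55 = -417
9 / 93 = 0.10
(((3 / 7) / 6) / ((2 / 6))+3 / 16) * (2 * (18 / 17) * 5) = 2025 / 476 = 4.25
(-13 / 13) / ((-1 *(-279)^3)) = -1 / 21717639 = -0.00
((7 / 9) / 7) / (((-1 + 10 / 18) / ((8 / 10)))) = -1 / 5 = -0.20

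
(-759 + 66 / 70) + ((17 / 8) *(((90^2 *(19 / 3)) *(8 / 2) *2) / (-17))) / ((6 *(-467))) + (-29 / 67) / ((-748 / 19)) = -605953272409 / 819146020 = -739.74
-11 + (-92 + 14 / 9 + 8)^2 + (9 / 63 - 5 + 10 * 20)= 3958357 / 567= 6981.23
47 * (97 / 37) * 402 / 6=305453 / 37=8255.49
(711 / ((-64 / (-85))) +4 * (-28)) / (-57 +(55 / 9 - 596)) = -479403 / 372608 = -1.29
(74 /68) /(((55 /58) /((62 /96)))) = 33263 /44880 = 0.74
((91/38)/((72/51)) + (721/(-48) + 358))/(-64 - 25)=-39293/10146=-3.87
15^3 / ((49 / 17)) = 57375 / 49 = 1170.92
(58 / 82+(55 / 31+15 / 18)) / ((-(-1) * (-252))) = -25279 / 1921752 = -0.01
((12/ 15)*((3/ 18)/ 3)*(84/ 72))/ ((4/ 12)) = 7/ 45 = 0.16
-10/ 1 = -10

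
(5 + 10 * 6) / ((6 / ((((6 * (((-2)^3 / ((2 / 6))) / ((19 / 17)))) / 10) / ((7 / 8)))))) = -159.52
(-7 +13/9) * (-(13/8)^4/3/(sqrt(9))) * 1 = 714025/165888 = 4.30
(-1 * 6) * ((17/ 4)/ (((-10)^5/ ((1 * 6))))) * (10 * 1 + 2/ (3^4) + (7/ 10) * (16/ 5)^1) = 0.02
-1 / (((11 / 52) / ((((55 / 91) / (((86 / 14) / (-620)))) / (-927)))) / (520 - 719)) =2467600 / 39861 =61.91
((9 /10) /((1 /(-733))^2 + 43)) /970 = 4835601 /224103251600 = 0.00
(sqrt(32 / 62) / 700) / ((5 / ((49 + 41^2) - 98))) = 1632 * sqrt(31) / 27125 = 0.33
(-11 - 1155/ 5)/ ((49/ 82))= -19844/ 49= -404.98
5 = 5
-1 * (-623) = 623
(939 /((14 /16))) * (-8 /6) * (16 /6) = -80128 /21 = -3815.62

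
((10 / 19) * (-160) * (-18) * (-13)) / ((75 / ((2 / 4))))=-2496 / 19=-131.37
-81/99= -9/11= -0.82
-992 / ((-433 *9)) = 992 / 3897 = 0.25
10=10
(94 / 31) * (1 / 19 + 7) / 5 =12596 / 2945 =4.28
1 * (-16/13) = -16/13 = -1.23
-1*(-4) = 4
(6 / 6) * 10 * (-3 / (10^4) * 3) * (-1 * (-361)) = -3249 / 1000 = -3.25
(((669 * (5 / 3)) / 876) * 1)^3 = 1386195875 / 672221376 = 2.06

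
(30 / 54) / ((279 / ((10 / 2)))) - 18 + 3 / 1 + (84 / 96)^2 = -2285921 / 160704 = -14.22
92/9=10.22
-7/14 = -0.50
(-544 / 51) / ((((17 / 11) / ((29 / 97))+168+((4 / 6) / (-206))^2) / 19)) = -192903447 / 164827070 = -1.17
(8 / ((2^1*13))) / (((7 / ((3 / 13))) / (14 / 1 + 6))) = 240 / 1183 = 0.20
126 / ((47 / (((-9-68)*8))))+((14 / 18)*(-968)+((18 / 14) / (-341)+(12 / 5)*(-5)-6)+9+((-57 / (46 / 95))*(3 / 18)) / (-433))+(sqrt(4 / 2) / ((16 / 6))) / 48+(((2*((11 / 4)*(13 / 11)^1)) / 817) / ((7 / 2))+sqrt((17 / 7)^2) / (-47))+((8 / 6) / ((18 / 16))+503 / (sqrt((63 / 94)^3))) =-237798974752707413 / 98585222587236+sqrt(2) / 128+47282*sqrt(658) / 1323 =-1495.36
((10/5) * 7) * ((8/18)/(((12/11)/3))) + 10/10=163/9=18.11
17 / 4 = 4.25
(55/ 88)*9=45/ 8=5.62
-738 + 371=-367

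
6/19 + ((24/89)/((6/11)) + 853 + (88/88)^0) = 1445484/1691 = 854.81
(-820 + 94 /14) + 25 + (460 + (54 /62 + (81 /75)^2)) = -44247432 /135625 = -326.25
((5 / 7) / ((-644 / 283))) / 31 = -1415 / 139748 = -0.01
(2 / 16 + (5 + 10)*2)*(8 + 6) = 1687 / 4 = 421.75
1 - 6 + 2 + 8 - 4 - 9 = -8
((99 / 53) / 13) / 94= 99 / 64766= 0.00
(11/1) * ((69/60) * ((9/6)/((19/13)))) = 9867/760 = 12.98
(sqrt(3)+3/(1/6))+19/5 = sqrt(3)+109/5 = 23.53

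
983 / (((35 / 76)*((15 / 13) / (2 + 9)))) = 10683244 / 525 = 20349.04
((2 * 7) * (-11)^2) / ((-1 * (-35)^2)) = -1.38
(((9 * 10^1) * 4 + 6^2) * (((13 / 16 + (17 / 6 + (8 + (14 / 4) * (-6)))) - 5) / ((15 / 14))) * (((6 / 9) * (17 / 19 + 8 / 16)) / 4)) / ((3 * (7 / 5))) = -401687 / 1368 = -293.63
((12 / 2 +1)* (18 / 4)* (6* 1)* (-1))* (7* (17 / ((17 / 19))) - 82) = -9639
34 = 34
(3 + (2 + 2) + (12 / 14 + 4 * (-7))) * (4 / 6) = -94 / 7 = -13.43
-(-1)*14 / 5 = 14 / 5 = 2.80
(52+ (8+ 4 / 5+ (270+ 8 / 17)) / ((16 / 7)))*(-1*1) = -118443 / 680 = -174.18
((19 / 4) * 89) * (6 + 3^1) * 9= 34242.75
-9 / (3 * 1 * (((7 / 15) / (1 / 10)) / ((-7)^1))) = 9 / 2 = 4.50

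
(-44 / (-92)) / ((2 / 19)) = 209 / 46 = 4.54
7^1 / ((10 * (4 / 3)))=21 / 40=0.52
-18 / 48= -3 / 8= -0.38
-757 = -757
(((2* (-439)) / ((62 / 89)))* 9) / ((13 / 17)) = -14833.41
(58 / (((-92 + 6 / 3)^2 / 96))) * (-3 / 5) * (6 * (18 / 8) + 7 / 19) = -122264 / 21375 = -5.72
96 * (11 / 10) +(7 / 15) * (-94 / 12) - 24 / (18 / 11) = 1571 / 18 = 87.28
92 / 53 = 1.74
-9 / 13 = -0.69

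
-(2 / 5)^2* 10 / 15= -8 / 75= -0.11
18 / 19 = 0.95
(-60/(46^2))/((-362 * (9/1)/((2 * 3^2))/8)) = 120/95749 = 0.00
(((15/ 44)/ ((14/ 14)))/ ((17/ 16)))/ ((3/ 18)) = 360/ 187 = 1.93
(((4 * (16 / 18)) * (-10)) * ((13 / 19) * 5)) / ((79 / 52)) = -1081600 / 13509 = -80.07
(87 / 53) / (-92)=-87 / 4876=-0.02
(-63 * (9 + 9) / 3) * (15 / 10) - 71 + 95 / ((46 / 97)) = -437.67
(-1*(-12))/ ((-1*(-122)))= 6/ 61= 0.10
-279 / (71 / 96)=-26784 / 71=-377.24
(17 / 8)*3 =51 / 8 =6.38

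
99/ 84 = 33/ 28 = 1.18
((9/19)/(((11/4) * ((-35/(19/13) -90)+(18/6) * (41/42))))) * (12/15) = -2016/1624205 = -0.00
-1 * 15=-15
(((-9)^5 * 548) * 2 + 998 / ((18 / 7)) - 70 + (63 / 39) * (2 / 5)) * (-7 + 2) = 37859670367 / 117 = 323586926.21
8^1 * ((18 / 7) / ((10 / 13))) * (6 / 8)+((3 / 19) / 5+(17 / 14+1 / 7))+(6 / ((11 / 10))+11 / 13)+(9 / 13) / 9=5291749 / 190190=27.82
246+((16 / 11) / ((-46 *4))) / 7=435664 / 1771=246.00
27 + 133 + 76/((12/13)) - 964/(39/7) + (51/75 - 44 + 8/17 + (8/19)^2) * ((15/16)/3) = 357244337/6382480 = 55.97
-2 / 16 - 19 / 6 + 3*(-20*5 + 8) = -6703 / 24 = -279.29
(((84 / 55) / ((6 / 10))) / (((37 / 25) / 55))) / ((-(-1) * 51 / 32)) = 112000 / 1887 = 59.35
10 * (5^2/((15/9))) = 150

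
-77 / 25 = -3.08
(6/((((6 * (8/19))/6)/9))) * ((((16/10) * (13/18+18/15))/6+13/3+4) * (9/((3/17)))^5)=39142769700699/100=391427697006.99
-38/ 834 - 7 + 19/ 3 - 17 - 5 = -3157/ 139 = -22.71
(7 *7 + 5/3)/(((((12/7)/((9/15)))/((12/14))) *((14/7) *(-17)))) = -38/85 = -0.45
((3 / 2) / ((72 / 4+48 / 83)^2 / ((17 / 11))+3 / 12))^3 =0.00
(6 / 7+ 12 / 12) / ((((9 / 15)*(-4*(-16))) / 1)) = 65 / 1344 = 0.05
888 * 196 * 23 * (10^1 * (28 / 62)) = 560434560 / 31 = 18078534.19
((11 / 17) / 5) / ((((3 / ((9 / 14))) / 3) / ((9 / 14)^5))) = 5845851 / 640010560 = 0.01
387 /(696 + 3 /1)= 129 /233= 0.55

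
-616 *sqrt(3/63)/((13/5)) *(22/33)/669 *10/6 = -4400 *sqrt(21)/234819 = -0.09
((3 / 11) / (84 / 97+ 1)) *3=873 / 1991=0.44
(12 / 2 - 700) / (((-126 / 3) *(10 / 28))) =694 / 15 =46.27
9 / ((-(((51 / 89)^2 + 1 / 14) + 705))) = -0.01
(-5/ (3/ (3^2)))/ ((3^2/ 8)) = -13.33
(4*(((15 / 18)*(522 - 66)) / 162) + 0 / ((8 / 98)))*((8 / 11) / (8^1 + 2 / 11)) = 608 / 729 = 0.83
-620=-620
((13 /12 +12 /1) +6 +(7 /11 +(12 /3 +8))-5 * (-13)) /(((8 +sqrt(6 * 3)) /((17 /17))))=12767 /759-12767 * sqrt(2) /2024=7.90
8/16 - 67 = -133/2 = -66.50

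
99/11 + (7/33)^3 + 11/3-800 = -28294055/35937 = -787.32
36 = 36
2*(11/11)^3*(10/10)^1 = 2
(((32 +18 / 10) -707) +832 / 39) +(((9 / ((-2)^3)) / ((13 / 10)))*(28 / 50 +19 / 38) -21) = -1051103 / 1560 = -673.78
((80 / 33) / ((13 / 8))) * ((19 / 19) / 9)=640 / 3861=0.17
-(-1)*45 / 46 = 45 / 46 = 0.98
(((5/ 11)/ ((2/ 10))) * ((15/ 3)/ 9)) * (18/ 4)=125/ 22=5.68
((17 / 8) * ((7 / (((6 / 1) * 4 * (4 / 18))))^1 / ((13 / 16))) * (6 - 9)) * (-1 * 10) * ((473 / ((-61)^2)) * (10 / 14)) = 1809225 / 193492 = 9.35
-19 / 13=-1.46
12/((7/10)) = 120/7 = 17.14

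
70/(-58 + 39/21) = -490/393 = -1.25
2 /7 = 0.29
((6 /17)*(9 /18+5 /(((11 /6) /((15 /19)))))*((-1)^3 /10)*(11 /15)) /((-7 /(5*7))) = 0.34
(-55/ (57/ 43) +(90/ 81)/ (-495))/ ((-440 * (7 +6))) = 702443/ 96833880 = 0.01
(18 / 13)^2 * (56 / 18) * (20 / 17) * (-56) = -1128960 / 2873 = -392.96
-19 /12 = -1.58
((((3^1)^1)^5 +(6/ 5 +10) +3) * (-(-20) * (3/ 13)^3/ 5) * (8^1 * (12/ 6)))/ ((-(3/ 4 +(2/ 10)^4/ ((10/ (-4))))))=-5555520000/ 20579299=-269.96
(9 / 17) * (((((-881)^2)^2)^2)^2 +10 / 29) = 34375976353262329025695949559142727551843911003231 / 493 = 69728146761181194778287930000000000000000000000.00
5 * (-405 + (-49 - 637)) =-5455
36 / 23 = 1.57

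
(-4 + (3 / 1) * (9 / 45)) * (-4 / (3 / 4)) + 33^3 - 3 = 539282 / 15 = 35952.13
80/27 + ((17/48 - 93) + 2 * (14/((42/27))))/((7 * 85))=729353/257040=2.84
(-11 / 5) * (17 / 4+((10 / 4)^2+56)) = -1463 / 10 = -146.30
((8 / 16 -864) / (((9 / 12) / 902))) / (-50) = 20770.05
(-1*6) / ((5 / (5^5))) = -3750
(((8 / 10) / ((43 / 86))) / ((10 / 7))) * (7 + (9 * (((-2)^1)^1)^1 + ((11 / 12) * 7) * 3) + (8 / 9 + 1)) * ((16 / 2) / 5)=4088 / 225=18.17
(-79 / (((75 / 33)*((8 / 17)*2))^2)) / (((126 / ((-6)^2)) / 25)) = -2762551 / 22400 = -123.33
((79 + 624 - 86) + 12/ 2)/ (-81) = -623/ 81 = -7.69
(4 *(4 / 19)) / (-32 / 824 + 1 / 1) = 1648 / 1881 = 0.88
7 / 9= 0.78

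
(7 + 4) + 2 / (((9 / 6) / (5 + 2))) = 61 / 3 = 20.33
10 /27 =0.37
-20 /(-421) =20 /421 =0.05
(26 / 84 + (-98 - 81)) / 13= -7505 / 546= -13.75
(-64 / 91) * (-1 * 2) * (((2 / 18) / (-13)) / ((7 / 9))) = -128 / 8281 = -0.02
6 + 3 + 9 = 18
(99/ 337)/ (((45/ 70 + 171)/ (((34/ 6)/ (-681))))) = -2618/ 183827097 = -0.00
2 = 2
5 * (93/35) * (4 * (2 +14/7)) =1488/7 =212.57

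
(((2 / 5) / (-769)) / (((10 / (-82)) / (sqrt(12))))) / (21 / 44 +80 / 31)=0.00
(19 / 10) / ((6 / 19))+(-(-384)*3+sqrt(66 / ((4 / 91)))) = sqrt(6006) / 2+69481 / 60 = 1196.77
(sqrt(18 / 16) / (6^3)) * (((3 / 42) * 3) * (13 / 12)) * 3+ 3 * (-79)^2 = 18723.00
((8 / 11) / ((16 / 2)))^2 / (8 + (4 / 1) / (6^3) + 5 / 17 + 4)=918 / 1367663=0.00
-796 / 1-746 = -1542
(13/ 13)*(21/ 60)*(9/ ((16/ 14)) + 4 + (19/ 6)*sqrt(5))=133*sqrt(5)/ 120 + 133/ 32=6.63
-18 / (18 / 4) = -4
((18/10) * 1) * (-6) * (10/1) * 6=-648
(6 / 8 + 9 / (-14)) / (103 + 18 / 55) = 165 / 159124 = 0.00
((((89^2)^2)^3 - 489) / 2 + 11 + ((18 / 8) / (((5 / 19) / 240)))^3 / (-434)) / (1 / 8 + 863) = 42877534058929500644318488 / 299677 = 143079162094286517298.02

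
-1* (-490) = 490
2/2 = 1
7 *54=378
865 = 865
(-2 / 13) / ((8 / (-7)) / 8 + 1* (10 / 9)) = -126 / 793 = -0.16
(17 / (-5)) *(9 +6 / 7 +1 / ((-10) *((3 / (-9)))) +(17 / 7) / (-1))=-9197 / 350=-26.28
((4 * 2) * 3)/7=24/7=3.43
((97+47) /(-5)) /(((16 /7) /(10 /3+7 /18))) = -469 /10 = -46.90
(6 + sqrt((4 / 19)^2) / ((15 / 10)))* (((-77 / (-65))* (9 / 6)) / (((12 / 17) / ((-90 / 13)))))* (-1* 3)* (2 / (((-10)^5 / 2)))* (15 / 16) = -247401 / 20550400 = -0.01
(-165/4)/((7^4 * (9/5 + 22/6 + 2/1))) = -2475/1075648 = -0.00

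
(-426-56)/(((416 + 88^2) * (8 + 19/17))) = -241/37200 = -0.01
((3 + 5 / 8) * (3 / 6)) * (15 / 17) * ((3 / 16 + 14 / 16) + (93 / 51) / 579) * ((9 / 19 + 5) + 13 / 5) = 196472419 / 14278912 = 13.76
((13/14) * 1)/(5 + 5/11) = 143/840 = 0.17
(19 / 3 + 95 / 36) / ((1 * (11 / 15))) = 1615 / 132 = 12.23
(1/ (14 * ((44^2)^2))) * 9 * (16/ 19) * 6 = 0.00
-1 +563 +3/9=1687/3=562.33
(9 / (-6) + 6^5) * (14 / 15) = 36281 / 5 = 7256.20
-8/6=-4/3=-1.33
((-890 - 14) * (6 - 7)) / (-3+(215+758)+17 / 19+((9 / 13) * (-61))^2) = 1451372 / 4422081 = 0.33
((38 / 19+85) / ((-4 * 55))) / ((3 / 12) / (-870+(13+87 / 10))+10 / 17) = -246007 / 365750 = -0.67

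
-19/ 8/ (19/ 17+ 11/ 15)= -4845/ 3776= -1.28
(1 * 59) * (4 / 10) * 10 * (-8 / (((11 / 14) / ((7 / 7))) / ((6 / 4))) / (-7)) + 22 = 5906 / 11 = 536.91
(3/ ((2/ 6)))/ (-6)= -3/ 2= -1.50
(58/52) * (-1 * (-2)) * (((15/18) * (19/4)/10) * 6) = 551/104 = 5.30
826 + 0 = 826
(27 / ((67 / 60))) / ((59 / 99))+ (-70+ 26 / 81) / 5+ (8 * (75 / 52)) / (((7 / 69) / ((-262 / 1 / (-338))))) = 2826477675922 / 24621240735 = 114.80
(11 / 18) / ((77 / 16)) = 8 / 63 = 0.13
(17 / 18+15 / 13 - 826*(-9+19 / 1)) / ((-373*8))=1932349 / 698256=2.77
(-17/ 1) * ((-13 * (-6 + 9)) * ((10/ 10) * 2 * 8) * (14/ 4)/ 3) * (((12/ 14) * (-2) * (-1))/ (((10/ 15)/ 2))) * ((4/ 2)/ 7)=127296/ 7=18185.14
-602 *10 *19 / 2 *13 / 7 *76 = -8071960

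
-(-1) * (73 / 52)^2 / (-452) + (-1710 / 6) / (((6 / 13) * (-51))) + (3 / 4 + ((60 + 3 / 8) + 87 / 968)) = 552985068437 / 7542245568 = 73.32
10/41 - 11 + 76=2675/41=65.24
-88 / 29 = -3.03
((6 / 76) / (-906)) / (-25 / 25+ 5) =-1 / 45904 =-0.00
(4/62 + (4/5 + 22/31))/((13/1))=244/2015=0.12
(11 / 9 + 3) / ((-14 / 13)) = -247 / 63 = -3.92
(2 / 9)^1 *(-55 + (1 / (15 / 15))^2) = -12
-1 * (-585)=585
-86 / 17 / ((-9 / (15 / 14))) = 0.60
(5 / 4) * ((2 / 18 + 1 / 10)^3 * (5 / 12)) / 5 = 6859 / 6998400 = 0.00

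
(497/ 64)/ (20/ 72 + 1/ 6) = 4473/ 256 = 17.47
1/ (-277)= -1/ 277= -0.00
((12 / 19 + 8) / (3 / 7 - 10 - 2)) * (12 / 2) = -2296 / 513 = -4.48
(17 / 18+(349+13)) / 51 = 6533 / 918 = 7.12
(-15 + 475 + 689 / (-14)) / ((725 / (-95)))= -109269 / 2030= -53.83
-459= -459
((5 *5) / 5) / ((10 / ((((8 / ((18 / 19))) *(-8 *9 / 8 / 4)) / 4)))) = -19 / 8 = -2.38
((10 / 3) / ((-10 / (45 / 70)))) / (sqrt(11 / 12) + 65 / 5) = -234 / 14119 + 3 * sqrt(33) / 14119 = -0.02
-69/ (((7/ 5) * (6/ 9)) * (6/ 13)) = -160.18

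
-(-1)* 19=19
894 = 894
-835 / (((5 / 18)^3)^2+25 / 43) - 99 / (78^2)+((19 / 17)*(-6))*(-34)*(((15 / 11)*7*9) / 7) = 1725102845423521 / 1265573700820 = 1363.10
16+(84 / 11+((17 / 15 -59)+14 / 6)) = -5263 / 165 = -31.90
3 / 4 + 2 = 2.75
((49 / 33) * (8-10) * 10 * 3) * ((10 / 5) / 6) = -980 / 33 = -29.70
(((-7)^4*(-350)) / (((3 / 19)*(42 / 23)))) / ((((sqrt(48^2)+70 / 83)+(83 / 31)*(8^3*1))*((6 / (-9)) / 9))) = 67492170025 / 2435228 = 27714.93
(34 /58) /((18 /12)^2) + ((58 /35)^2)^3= 10060930816484 /479787328125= 20.97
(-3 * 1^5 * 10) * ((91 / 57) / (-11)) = 910 / 209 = 4.35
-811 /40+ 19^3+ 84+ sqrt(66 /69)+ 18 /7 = sqrt(506) /23+ 1939083 /280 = 6926.27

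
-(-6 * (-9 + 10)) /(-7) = -6 /7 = -0.86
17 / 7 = 2.43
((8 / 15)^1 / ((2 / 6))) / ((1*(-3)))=-8 / 15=-0.53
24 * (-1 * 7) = -168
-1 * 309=-309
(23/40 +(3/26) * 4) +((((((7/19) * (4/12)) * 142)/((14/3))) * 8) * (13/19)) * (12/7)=47438213/1314040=36.10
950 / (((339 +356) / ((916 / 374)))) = 3.35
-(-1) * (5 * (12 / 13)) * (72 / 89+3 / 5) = 7524 / 1157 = 6.50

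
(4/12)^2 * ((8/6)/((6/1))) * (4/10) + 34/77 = 14078/31185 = 0.45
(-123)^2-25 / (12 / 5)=181423 / 12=15118.58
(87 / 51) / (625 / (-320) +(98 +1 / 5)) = 9280 / 523583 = 0.02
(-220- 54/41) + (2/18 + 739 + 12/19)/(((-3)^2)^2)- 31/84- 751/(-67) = -214505126809/1065363516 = -201.34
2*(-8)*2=-32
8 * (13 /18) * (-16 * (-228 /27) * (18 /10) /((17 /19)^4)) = 2192.52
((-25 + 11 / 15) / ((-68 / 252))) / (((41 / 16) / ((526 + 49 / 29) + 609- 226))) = 646009728 / 20213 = 31960.11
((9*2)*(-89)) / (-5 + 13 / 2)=-1068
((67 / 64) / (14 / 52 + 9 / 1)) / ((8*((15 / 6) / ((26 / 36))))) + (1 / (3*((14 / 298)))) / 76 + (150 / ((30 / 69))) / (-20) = -6333593561 / 369250560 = -17.15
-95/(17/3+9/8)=-13.99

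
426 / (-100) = -213 / 50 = -4.26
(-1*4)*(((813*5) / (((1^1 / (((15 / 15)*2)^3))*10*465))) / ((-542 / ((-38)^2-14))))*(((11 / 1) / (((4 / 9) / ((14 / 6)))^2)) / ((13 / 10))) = 533610 / 31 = 17213.23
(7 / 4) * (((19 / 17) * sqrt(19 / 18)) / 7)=19 * sqrt(38) / 408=0.29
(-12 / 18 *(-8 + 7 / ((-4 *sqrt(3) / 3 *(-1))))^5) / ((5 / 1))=2661901 / 240 - 47388383 *sqrt(3) / 7680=403.87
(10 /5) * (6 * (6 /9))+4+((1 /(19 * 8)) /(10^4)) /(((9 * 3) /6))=82080001 /6840000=12.00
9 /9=1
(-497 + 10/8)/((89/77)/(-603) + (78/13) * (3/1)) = -92072673/3342676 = -27.54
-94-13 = -107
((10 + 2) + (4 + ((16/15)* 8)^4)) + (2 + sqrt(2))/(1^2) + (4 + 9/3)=sqrt(2) + 269701081/50625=5328.84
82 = 82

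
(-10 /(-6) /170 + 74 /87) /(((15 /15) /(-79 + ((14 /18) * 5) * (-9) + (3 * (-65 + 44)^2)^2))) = 1484765725 /986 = 1505847.59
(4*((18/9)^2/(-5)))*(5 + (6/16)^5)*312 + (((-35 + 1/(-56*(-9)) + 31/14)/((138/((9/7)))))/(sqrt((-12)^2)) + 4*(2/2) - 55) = -65569926391/12983040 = -5050.43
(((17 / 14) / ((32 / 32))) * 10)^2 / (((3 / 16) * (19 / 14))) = 231200 / 399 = 579.45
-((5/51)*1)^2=-25/2601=-0.01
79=79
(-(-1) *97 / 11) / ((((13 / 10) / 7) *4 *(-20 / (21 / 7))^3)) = -18333 / 457600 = -0.04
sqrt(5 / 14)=sqrt(70) / 14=0.60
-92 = -92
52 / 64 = 13 / 16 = 0.81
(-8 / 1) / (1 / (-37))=296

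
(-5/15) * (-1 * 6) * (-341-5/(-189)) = -128888/189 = -681.95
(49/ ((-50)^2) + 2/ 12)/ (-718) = -1397/ 5385000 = -0.00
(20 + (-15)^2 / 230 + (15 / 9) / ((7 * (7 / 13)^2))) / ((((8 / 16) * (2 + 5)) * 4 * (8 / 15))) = 5159275 / 1767136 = 2.92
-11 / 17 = -0.65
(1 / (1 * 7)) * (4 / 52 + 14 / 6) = 94 / 273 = 0.34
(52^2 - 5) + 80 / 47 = 126933 / 47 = 2700.70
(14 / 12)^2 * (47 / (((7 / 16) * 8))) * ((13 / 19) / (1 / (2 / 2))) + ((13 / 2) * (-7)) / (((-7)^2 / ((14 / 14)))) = 13858 / 1197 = 11.58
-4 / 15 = -0.27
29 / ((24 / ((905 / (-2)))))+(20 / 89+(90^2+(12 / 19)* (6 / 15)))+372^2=59227358813 / 405840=145937.71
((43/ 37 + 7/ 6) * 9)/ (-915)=-517/ 22570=-0.02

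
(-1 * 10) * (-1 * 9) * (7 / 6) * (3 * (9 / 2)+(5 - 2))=3465 / 2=1732.50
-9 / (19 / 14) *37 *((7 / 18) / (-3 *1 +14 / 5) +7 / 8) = 262.41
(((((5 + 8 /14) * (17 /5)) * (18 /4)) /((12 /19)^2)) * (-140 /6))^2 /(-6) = -6365007961 /1536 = -4143885.39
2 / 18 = 1 / 9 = 0.11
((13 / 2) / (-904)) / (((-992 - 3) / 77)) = 1001 / 1798960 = 0.00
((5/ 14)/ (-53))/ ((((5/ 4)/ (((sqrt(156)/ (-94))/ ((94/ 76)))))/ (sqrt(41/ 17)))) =76*sqrt(27183)/ 13932163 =0.00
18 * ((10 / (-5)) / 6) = -6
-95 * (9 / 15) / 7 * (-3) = 171 / 7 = 24.43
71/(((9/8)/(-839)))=-476552/9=-52950.22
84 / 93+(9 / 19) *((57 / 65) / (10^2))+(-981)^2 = 193915924337 / 201500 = 962361.91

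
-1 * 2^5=-32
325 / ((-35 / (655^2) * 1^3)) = -27886625 / 7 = -3983803.57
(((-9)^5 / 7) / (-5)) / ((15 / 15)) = 59049 / 35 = 1687.11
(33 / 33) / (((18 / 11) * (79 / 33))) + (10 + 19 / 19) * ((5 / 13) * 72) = 1878613 / 6162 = 304.87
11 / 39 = 0.28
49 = 49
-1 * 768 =-768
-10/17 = -0.59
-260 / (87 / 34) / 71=-1.43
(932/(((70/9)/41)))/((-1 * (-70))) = 85977/1225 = 70.19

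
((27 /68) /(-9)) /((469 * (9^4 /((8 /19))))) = -2 /331302069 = -0.00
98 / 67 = 1.46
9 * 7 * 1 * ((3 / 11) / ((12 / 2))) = 63 / 22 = 2.86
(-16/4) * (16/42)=-32/21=-1.52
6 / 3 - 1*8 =-6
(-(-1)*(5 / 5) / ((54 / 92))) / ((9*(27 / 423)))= 2162 / 729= 2.97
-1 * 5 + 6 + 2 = 3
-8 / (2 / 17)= -68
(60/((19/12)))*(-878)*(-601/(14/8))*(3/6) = 759856320/133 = 5713205.41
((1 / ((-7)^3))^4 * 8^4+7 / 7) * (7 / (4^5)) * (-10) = -69206456485 / 1012391292416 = -0.07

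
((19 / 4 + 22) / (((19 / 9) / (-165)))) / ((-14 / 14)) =158895 / 76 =2090.72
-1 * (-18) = 18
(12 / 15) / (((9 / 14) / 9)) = 56 / 5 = 11.20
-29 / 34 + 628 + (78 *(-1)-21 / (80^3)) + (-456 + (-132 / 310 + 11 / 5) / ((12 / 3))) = 25252980933 / 269824000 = 93.59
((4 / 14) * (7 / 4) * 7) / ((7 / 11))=11 / 2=5.50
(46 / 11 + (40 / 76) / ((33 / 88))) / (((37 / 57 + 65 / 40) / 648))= 1067904 / 671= 1591.51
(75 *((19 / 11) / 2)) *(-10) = -7125 / 11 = -647.73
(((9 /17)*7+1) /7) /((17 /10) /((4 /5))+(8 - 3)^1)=0.09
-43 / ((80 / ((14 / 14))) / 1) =-43 / 80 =-0.54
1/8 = 0.12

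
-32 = -32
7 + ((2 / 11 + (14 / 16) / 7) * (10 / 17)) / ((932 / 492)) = 1236593 / 174284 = 7.10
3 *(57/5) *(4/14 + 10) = 12312/35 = 351.77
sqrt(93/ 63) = sqrt(651)/ 21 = 1.21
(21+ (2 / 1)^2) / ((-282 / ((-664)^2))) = -5511200 / 141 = -39086.52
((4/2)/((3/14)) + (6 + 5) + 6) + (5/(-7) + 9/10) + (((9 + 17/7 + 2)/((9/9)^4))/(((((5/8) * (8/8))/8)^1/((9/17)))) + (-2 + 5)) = 430247/3570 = 120.52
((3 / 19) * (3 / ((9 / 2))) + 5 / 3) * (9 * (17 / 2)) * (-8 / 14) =-10302 / 133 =-77.46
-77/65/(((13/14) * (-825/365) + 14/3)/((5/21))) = -11242/102349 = -0.11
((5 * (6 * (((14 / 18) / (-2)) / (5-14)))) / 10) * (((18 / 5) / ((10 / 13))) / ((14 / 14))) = 91 / 150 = 0.61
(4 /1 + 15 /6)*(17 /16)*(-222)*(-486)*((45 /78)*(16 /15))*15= 6878115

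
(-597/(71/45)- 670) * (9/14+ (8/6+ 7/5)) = -10554883/2982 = -3539.53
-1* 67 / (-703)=67 / 703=0.10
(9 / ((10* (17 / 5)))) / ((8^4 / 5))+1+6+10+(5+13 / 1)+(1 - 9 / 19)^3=33571984815 / 955211776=35.15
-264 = -264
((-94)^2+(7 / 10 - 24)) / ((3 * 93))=88127 / 2790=31.59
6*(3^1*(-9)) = -162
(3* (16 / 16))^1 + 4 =7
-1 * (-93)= 93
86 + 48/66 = 954/11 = 86.73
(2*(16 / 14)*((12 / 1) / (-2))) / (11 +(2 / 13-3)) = -624 / 371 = -1.68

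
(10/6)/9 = 5/27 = 0.19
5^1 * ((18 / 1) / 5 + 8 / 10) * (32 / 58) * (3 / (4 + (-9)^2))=1056 / 2465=0.43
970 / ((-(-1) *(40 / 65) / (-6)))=-18915 / 2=-9457.50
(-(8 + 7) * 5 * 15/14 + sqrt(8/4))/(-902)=1125/12628-sqrt(2)/902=0.09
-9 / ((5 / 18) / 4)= -648 / 5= -129.60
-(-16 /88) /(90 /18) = 2 /55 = 0.04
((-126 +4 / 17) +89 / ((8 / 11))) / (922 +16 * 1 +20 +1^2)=-461 / 130424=-0.00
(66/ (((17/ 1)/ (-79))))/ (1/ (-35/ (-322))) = -13035/ 391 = -33.34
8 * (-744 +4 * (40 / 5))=-5696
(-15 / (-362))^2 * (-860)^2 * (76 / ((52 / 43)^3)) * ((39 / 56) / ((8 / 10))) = 235672910184375 / 4960801664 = 47507.02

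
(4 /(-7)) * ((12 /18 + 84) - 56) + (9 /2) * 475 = 89087 /42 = 2121.12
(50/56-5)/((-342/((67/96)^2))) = 516235/88252416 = 0.01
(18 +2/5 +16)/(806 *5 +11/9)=1548/181405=0.01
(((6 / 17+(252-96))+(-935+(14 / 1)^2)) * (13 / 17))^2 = 16580425225 / 83521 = 198518.04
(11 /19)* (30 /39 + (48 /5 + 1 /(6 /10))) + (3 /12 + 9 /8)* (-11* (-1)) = 654841 /29640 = 22.09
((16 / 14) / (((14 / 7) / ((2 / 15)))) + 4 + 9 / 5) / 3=617 / 315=1.96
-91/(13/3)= -21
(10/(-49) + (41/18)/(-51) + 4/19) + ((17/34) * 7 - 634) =-269447266/427329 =-630.54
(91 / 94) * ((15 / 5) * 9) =2457 / 94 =26.14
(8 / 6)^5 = 1024 / 243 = 4.21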